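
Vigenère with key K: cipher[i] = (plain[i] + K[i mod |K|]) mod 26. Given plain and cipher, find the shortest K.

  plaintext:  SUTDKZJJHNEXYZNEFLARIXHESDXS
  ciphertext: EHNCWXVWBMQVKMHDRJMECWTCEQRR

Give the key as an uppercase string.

MNUZMY

  i= 0: E-S = 12 → M
  i= 1: H-U = 13 → N
  i= 2: N-T = 20 → U
  i= 3: C-D = 25 → Z
  i= 4: W-K = 12 → M
  i= 5: X-Z = 24 → Y
  i= 6: V-J = 12 → M
  i= 7: W-J = 13 → N
  i= 8: B-H = 20 → U
  i= 9: M-N = 25 → Z
  i=10: Q-E = 12 → M
  i=11: V-X = 24 → Y
  i=12: K-Y = 12 → M
  i=13: M-Z = 13 → N
  i=14: H-N = 20 → U
  i=15: D-E = 25 → Z
  i=16: R-F = 12 → M
  i=17: J-L = 24 → Y
  i=18: M-A = 12 → M
  i=19: E-R = 13 → N
  i=20: C-I = 20 → U
  i=21: W-X = 25 → Z
  i=22: T-H = 12 → M
  i=23: C-E = 24 → Y
  i=24: E-S = 12 → M
  i=25: Q-D = 13 → N
  i=26: R-X = 20 → U
  i=27: R-S = 25 → Z
  shifts repeat with period 6: MNUZMY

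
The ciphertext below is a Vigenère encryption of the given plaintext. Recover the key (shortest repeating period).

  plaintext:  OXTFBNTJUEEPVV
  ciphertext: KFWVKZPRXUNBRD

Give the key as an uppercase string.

  i= 0: K-O = 22 → W
  i= 1: F-X =  8 → I
  i= 2: W-T =  3 → D
  i= 3: V-F = 16 → Q
  i= 4: K-B =  9 → J
  i= 5: Z-N = 12 → M
  i= 6: P-T = 22 → W
  i= 7: R-J =  8 → I
  i= 8: X-U =  3 → D
  i= 9: U-E = 16 → Q
  i=10: N-E =  9 → J
  i=11: B-P = 12 → M
  i=12: R-V = 22 → W
  i=13: D-V =  8 → I
  shifts repeat with period 6: WIDQJM

WIDQJM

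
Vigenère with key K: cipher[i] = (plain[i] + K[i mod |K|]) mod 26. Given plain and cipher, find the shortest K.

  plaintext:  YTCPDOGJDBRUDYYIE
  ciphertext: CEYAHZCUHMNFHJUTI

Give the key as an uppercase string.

ELWL

  i= 0: C-Y =  4 → E
  i= 1: E-T = 11 → L
  i= 2: Y-C = 22 → W
  i= 3: A-P = 11 → L
  i= 4: H-D =  4 → E
  i= 5: Z-O = 11 → L
  i= 6: C-G = 22 → W
  i= 7: U-J = 11 → L
  i= 8: H-D =  4 → E
  i= 9: M-B = 11 → L
  i=10: N-R = 22 → W
  i=11: F-U = 11 → L
  i=12: H-D =  4 → E
  i=13: J-Y = 11 → L
  i=14: U-Y = 22 → W
  i=15: T-I = 11 → L
  i=16: I-E =  4 → E
  shifts repeat with period 4: ELWL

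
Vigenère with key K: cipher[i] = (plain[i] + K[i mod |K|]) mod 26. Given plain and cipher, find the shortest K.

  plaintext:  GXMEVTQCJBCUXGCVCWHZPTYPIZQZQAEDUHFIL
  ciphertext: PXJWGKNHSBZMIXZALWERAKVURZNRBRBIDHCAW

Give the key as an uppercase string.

  i= 0: P-G =  9 → J
  i= 1: X-X =  0 → A
  i= 2: J-M = 23 → X
  i= 3: W-E = 18 → S
  i= 4: G-V = 11 → L
  i= 5: K-T = 17 → R
  i= 6: N-Q = 23 → X
  i= 7: H-C =  5 → F
  i= 8: S-J =  9 → J
  i= 9: B-B =  0 → A
  i=10: Z-C = 23 → X
  i=11: M-U = 18 → S
  i=12: I-X = 11 → L
  i=13: X-G = 17 → R
  i=14: Z-C = 23 → X
  i=15: A-V =  5 → F
  i=16: L-C =  9 → J
  i=17: W-W =  0 → A
  i=18: E-H = 23 → X
  i=19: R-Z = 18 → S
  i=20: A-P = 11 → L
  i=21: K-T = 17 → R
  i=22: V-Y = 23 → X
  i=23: U-P =  5 → F
  i=24: R-I =  9 → J
  i=25: Z-Z =  0 → A
  i=26: N-Q = 23 → X
  i=27: R-Z = 18 → S
  i=28: B-Q = 11 → L
  i=29: R-A = 17 → R
  i=30: B-E = 23 → X
  i=31: I-D =  5 → F
  i=32: D-U =  9 → J
  i=33: H-H =  0 → A
  i=34: C-F = 23 → X
  i=35: A-I = 18 → S
  i=36: W-L = 11 → L
  shifts repeat with period 8: JAXSLRXF

JAXSLRXF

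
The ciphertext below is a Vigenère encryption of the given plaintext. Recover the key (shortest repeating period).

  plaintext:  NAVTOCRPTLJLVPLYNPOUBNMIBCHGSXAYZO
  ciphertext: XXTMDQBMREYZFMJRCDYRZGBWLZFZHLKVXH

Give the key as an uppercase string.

KXYTPO

  i= 0: X-N = 10 → K
  i= 1: X-A = 23 → X
  i= 2: T-V = 24 → Y
  i= 3: M-T = 19 → T
  i= 4: D-O = 15 → P
  i= 5: Q-C = 14 → O
  i= 6: B-R = 10 → K
  i= 7: M-P = 23 → X
  i= 8: R-T = 24 → Y
  i= 9: E-L = 19 → T
  i=10: Y-J = 15 → P
  i=11: Z-L = 14 → O
  i=12: F-V = 10 → K
  i=13: M-P = 23 → X
  i=14: J-L = 24 → Y
  i=15: R-Y = 19 → T
  i=16: C-N = 15 → P
  i=17: D-P = 14 → O
  i=18: Y-O = 10 → K
  i=19: R-U = 23 → X
  i=20: Z-B = 24 → Y
  i=21: G-N = 19 → T
  i=22: B-M = 15 → P
  i=23: W-I = 14 → O
  i=24: L-B = 10 → K
  i=25: Z-C = 23 → X
  i=26: F-H = 24 → Y
  i=27: Z-G = 19 → T
  i=28: H-S = 15 → P
  i=29: L-X = 14 → O
  i=30: K-A = 10 → K
  i=31: V-Y = 23 → X
  i=32: X-Z = 24 → Y
  i=33: H-O = 19 → T
  shifts repeat with period 6: KXYTPO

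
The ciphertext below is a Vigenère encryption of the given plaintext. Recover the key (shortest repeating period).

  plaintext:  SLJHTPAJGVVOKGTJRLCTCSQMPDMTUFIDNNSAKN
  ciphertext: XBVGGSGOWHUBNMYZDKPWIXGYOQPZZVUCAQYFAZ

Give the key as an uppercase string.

  i= 0: X-S =  5 → F
  i= 1: B-L = 16 → Q
  i= 2: V-J = 12 → M
  i= 3: G-H = 25 → Z
  i= 4: G-T = 13 → N
  i= 5: S-P =  3 → D
  i= 6: G-A =  6 → G
  i= 7: O-J =  5 → F
  i= 8: W-G = 16 → Q
  i= 9: H-V = 12 → M
  i=10: U-V = 25 → Z
  i=11: B-O = 13 → N
  i=12: N-K =  3 → D
  i=13: M-G =  6 → G
  i=14: Y-T =  5 → F
  i=15: Z-J = 16 → Q
  i=16: D-R = 12 → M
  i=17: K-L = 25 → Z
  i=18: P-C = 13 → N
  i=19: W-T =  3 → D
  i=20: I-C =  6 → G
  i=21: X-S =  5 → F
  i=22: G-Q = 16 → Q
  i=23: Y-M = 12 → M
  i=24: O-P = 25 → Z
  i=25: Q-D = 13 → N
  i=26: P-M =  3 → D
  i=27: Z-T =  6 → G
  i=28: Z-U =  5 → F
  i=29: V-F = 16 → Q
  i=30: U-I = 12 → M
  i=31: C-D = 25 → Z
  i=32: A-N = 13 → N
  i=33: Q-N =  3 → D
  i=34: Y-S =  6 → G
  i=35: F-A =  5 → F
  i=36: A-K = 16 → Q
  i=37: Z-N = 12 → M
  shifts repeat with period 7: FQMZNDG

FQMZNDG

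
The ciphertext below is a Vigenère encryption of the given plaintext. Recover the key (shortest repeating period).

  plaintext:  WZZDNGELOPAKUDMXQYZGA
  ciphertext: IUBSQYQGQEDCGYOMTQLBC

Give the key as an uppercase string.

MVCPDS

  i= 0: I-W = 12 → M
  i= 1: U-Z = 21 → V
  i= 2: B-Z =  2 → C
  i= 3: S-D = 15 → P
  i= 4: Q-N =  3 → D
  i= 5: Y-G = 18 → S
  i= 6: Q-E = 12 → M
  i= 7: G-L = 21 → V
  i= 8: Q-O =  2 → C
  i= 9: E-P = 15 → P
  i=10: D-A =  3 → D
  i=11: C-K = 18 → S
  i=12: G-U = 12 → M
  i=13: Y-D = 21 → V
  i=14: O-M =  2 → C
  i=15: M-X = 15 → P
  i=16: T-Q =  3 → D
  i=17: Q-Y = 18 → S
  i=18: L-Z = 12 → M
  i=19: B-G = 21 → V
  i=20: C-A =  2 → C
  shifts repeat with period 6: MVCPDS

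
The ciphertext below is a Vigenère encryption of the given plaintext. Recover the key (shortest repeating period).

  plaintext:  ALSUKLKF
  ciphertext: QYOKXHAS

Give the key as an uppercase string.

QNW

  i= 0: Q-A = 16 → Q
  i= 1: Y-L = 13 → N
  i= 2: O-S = 22 → W
  i= 3: K-U = 16 → Q
  i= 4: X-K = 13 → N
  i= 5: H-L = 22 → W
  i= 6: A-K = 16 → Q
  i= 7: S-F = 13 → N
  shifts repeat with period 3: QNW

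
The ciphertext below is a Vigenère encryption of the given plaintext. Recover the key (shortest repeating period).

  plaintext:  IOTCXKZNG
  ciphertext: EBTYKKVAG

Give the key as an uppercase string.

WNA

  i= 0: E-I = 22 → W
  i= 1: B-O = 13 → N
  i= 2: T-T =  0 → A
  i= 3: Y-C = 22 → W
  i= 4: K-X = 13 → N
  i= 5: K-K =  0 → A
  i= 6: V-Z = 22 → W
  i= 7: A-N = 13 → N
  i= 8: G-G =  0 → A
  shifts repeat with period 3: WNA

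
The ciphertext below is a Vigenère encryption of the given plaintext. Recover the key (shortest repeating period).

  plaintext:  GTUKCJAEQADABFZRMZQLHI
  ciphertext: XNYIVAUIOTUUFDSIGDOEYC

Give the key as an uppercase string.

  i= 0: X-G = 17 → R
  i= 1: N-T = 20 → U
  i= 2: Y-U =  4 → E
  i= 3: I-K = 24 → Y
  i= 4: V-C = 19 → T
  i= 5: A-J = 17 → R
  i= 6: U-A = 20 → U
  i= 7: I-E =  4 → E
  i= 8: O-Q = 24 → Y
  i= 9: T-A = 19 → T
  i=10: U-D = 17 → R
  i=11: U-A = 20 → U
  i=12: F-B =  4 → E
  i=13: D-F = 24 → Y
  i=14: S-Z = 19 → T
  i=15: I-R = 17 → R
  i=16: G-M = 20 → U
  i=17: D-Z =  4 → E
  i=18: O-Q = 24 → Y
  i=19: E-L = 19 → T
  i=20: Y-H = 17 → R
  i=21: C-I = 20 → U
  shifts repeat with period 5: RUEYT

RUEYT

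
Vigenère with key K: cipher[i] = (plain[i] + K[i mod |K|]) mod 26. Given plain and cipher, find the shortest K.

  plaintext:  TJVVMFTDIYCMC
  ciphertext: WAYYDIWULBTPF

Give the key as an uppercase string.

  i= 0: W-T =  3 → D
  i= 1: A-J = 17 → R
  i= 2: Y-V =  3 → D
  i= 3: Y-V =  3 → D
  i= 4: D-M = 17 → R
  i= 5: I-F =  3 → D
  i= 6: W-T =  3 → D
  i= 7: U-D = 17 → R
  i= 8: L-I =  3 → D
  i= 9: B-Y =  3 → D
  i=10: T-C = 17 → R
  i=11: P-M =  3 → D
  i=12: F-C =  3 → D
  shifts repeat with period 3: DRD

DRD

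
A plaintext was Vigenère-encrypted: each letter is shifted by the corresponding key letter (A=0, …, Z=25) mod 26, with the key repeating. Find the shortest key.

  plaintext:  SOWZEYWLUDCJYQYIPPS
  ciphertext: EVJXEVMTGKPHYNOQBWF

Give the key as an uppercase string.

  i= 0: E-S = 12 → M
  i= 1: V-O =  7 → H
  i= 2: J-W = 13 → N
  i= 3: X-Z = 24 → Y
  i= 4: E-E =  0 → A
  i= 5: V-Y = 23 → X
  i= 6: M-W = 16 → Q
  i= 7: T-L =  8 → I
  i= 8: G-U = 12 → M
  i= 9: K-D =  7 → H
  i=10: P-C = 13 → N
  i=11: H-J = 24 → Y
  i=12: Y-Y =  0 → A
  i=13: N-Q = 23 → X
  i=14: O-Y = 16 → Q
  i=15: Q-I =  8 → I
  i=16: B-P = 12 → M
  i=17: W-P =  7 → H
  i=18: F-S = 13 → N
  shifts repeat with period 8: MHNYAXQI

MHNYAXQI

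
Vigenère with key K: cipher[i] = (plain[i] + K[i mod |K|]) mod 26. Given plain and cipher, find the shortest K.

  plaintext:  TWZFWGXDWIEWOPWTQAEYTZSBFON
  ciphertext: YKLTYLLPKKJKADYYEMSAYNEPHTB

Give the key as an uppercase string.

  i= 0: Y-T =  5 → F
  i= 1: K-W = 14 → O
  i= 2: L-Z = 12 → M
  i= 3: T-F = 14 → O
  i= 4: Y-W =  2 → C
  i= 5: L-G =  5 → F
  i= 6: L-X = 14 → O
  i= 7: P-D = 12 → M
  i= 8: K-W = 14 → O
  i= 9: K-I =  2 → C
  i=10: J-E =  5 → F
  i=11: K-W = 14 → O
  i=12: A-O = 12 → M
  i=13: D-P = 14 → O
  i=14: Y-W =  2 → C
  i=15: Y-T =  5 → F
  i=16: E-Q = 14 → O
  i=17: M-A = 12 → M
  i=18: S-E = 14 → O
  i=19: A-Y =  2 → C
  i=20: Y-T =  5 → F
  i=21: N-Z = 14 → O
  i=22: E-S = 12 → M
  i=23: P-B = 14 → O
  i=24: H-F =  2 → C
  i=25: T-O =  5 → F
  i=26: B-N = 14 → O
  shifts repeat with period 5: FOMOC

FOMOC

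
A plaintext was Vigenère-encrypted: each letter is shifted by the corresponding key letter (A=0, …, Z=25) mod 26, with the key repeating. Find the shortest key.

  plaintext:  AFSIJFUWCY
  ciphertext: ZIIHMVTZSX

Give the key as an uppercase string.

  i= 0: Z-A = 25 → Z
  i= 1: I-F =  3 → D
  i= 2: I-S = 16 → Q
  i= 3: H-I = 25 → Z
  i= 4: M-J =  3 → D
  i= 5: V-F = 16 → Q
  i= 6: T-U = 25 → Z
  i= 7: Z-W =  3 → D
  i= 8: S-C = 16 → Q
  i= 9: X-Y = 25 → Z
  shifts repeat with period 3: ZDQ

ZDQ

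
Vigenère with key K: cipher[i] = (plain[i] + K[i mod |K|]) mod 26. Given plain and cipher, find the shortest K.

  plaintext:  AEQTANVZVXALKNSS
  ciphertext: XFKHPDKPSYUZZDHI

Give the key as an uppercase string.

XBUOPQPQ

  i= 0: X-A = 23 → X
  i= 1: F-E =  1 → B
  i= 2: K-Q = 20 → U
  i= 3: H-T = 14 → O
  i= 4: P-A = 15 → P
  i= 5: D-N = 16 → Q
  i= 6: K-V = 15 → P
  i= 7: P-Z = 16 → Q
  i= 8: S-V = 23 → X
  i= 9: Y-X =  1 → B
  i=10: U-A = 20 → U
  i=11: Z-L = 14 → O
  i=12: Z-K = 15 → P
  i=13: D-N = 16 → Q
  i=14: H-S = 15 → P
  i=15: I-S = 16 → Q
  shifts repeat with period 8: XBUOPQPQ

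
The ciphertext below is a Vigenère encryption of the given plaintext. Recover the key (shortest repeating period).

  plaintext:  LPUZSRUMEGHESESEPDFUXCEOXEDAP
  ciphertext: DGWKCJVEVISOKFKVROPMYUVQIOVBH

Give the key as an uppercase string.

  i= 0: D-L = 18 → S
  i= 1: G-P = 17 → R
  i= 2: W-U =  2 → C
  i= 3: K-Z = 11 → L
  i= 4: C-S = 10 → K
  i= 5: J-R = 18 → S
  i= 6: V-U =  1 → B
  i= 7: E-M = 18 → S
  i= 8: V-E = 17 → R
  i= 9: I-G =  2 → C
  i=10: S-H = 11 → L
  i=11: O-E = 10 → K
  i=12: K-S = 18 → S
  i=13: F-E =  1 → B
  i=14: K-S = 18 → S
  i=15: V-E = 17 → R
  i=16: R-P =  2 → C
  i=17: O-D = 11 → L
  i=18: P-F = 10 → K
  i=19: M-U = 18 → S
  i=20: Y-X =  1 → B
  i=21: U-C = 18 → S
  i=22: V-E = 17 → R
  i=23: Q-O =  2 → C
  i=24: I-X = 11 → L
  i=25: O-E = 10 → K
  i=26: V-D = 18 → S
  i=27: B-A =  1 → B
  i=28: H-P = 18 → S
  shifts repeat with period 7: SRCLKSB

SRCLKSB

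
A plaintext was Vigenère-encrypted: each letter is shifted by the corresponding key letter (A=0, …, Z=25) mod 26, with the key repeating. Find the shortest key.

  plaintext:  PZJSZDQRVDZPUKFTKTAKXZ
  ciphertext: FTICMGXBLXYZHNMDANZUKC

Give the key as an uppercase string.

QUZKNDHK

  i= 0: F-P = 16 → Q
  i= 1: T-Z = 20 → U
  i= 2: I-J = 25 → Z
  i= 3: C-S = 10 → K
  i= 4: M-Z = 13 → N
  i= 5: G-D =  3 → D
  i= 6: X-Q =  7 → H
  i= 7: B-R = 10 → K
  i= 8: L-V = 16 → Q
  i= 9: X-D = 20 → U
  i=10: Y-Z = 25 → Z
  i=11: Z-P = 10 → K
  i=12: H-U = 13 → N
  i=13: N-K =  3 → D
  i=14: M-F =  7 → H
  i=15: D-T = 10 → K
  i=16: A-K = 16 → Q
  i=17: N-T = 20 → U
  i=18: Z-A = 25 → Z
  i=19: U-K = 10 → K
  i=20: K-X = 13 → N
  i=21: C-Z =  3 → D
  shifts repeat with period 8: QUZKNDHK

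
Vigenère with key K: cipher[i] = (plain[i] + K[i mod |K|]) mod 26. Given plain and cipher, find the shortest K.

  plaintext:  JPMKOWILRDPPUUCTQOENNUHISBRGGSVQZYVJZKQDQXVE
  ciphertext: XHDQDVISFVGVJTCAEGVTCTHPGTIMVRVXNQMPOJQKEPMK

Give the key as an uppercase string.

  i= 0: X-J = 14 → O
  i= 1: H-P = 18 → S
  i= 2: D-M = 17 → R
  i= 3: Q-K =  6 → G
  i= 4: D-O = 15 → P
  i= 5: V-W = 25 → Z
  i= 6: I-I =  0 → A
  i= 7: S-L =  7 → H
  i= 8: F-R = 14 → O
  i= 9: V-D = 18 → S
  i=10: G-P = 17 → R
  i=11: V-P =  6 → G
  i=12: J-U = 15 → P
  i=13: T-U = 25 → Z
  i=14: C-C =  0 → A
  i=15: A-T =  7 → H
  i=16: E-Q = 14 → O
  i=17: G-O = 18 → S
  i=18: V-E = 17 → R
  i=19: T-N =  6 → G
  i=20: C-N = 15 → P
  i=21: T-U = 25 → Z
  i=22: H-H =  0 → A
  i=23: P-I =  7 → H
  i=24: G-S = 14 → O
  i=25: T-B = 18 → S
  i=26: I-R = 17 → R
  i=27: M-G =  6 → G
  i=28: V-G = 15 → P
  i=29: R-S = 25 → Z
  i=30: V-V =  0 → A
  i=31: X-Q =  7 → H
  i=32: N-Z = 14 → O
  i=33: Q-Y = 18 → S
  i=34: M-V = 17 → R
  i=35: P-J =  6 → G
  i=36: O-Z = 15 → P
  i=37: J-K = 25 → Z
  i=38: Q-Q =  0 → A
  i=39: K-D =  7 → H
  i=40: E-Q = 14 → O
  i=41: P-X = 18 → S
  i=42: M-V = 17 → R
  i=43: K-E =  6 → G
  shifts repeat with period 8: OSRGPZAH

OSRGPZAH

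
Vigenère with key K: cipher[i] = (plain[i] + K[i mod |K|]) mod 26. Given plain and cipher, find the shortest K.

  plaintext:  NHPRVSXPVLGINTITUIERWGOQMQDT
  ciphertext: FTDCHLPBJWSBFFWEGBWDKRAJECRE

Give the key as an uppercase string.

SMOLMT

  i= 0: F-N = 18 → S
  i= 1: T-H = 12 → M
  i= 2: D-P = 14 → O
  i= 3: C-R = 11 → L
  i= 4: H-V = 12 → M
  i= 5: L-S = 19 → T
  i= 6: P-X = 18 → S
  i= 7: B-P = 12 → M
  i= 8: J-V = 14 → O
  i= 9: W-L = 11 → L
  i=10: S-G = 12 → M
  i=11: B-I = 19 → T
  i=12: F-N = 18 → S
  i=13: F-T = 12 → M
  i=14: W-I = 14 → O
  i=15: E-T = 11 → L
  i=16: G-U = 12 → M
  i=17: B-I = 19 → T
  i=18: W-E = 18 → S
  i=19: D-R = 12 → M
  i=20: K-W = 14 → O
  i=21: R-G = 11 → L
  i=22: A-O = 12 → M
  i=23: J-Q = 19 → T
  i=24: E-M = 18 → S
  i=25: C-Q = 12 → M
  i=26: R-D = 14 → O
  i=27: E-T = 11 → L
  shifts repeat with period 6: SMOLMT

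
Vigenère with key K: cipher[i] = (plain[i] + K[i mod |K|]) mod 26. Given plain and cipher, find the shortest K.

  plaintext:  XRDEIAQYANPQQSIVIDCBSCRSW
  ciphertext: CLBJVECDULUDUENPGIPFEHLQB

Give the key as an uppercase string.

  i= 0: C-X =  5 → F
  i= 1: L-R = 20 → U
  i= 2: B-D = 24 → Y
  i= 3: J-E =  5 → F
  i= 4: V-I = 13 → N
  i= 5: E-A =  4 → E
  i= 6: C-Q = 12 → M
  i= 7: D-Y =  5 → F
  i= 8: U-A = 20 → U
  i= 9: L-N = 24 → Y
  i=10: U-P =  5 → F
  i=11: D-Q = 13 → N
  i=12: U-Q =  4 → E
  i=13: E-S = 12 → M
  i=14: N-I =  5 → F
  i=15: P-V = 20 → U
  i=16: G-I = 24 → Y
  i=17: I-D =  5 → F
  i=18: P-C = 13 → N
  i=19: F-B =  4 → E
  i=20: E-S = 12 → M
  i=21: H-C =  5 → F
  i=22: L-R = 20 → U
  i=23: Q-S = 24 → Y
  i=24: B-W =  5 → F
  shifts repeat with period 7: FUYFNEM

FUYFNEM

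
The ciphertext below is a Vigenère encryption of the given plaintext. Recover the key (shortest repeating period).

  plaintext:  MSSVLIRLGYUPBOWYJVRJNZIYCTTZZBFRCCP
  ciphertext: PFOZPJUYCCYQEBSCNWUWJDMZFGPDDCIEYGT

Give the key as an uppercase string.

  i= 0: P-M =  3 → D
  i= 1: F-S = 13 → N
  i= 2: O-S = 22 → W
  i= 3: Z-V =  4 → E
  i= 4: P-L =  4 → E
  i= 5: J-I =  1 → B
  i= 6: U-R =  3 → D
  i= 7: Y-L = 13 → N
  i= 8: C-G = 22 → W
  i= 9: C-Y =  4 → E
  i=10: Y-U =  4 → E
  i=11: Q-P =  1 → B
  i=12: E-B =  3 → D
  i=13: B-O = 13 → N
  i=14: S-W = 22 → W
  i=15: C-Y =  4 → E
  i=16: N-J =  4 → E
  i=17: W-V =  1 → B
  i=18: U-R =  3 → D
  i=19: W-J = 13 → N
  i=20: J-N = 22 → W
  i=21: D-Z =  4 → E
  i=22: M-I =  4 → E
  i=23: Z-Y =  1 → B
  i=24: F-C =  3 → D
  i=25: G-T = 13 → N
  i=26: P-T = 22 → W
  i=27: D-Z =  4 → E
  i=28: D-Z =  4 → E
  i=29: C-B =  1 → B
  i=30: I-F =  3 → D
  i=31: E-R = 13 → N
  i=32: Y-C = 22 → W
  i=33: G-C =  4 → E
  i=34: T-P =  4 → E
  shifts repeat with period 6: DNWEEB

DNWEEB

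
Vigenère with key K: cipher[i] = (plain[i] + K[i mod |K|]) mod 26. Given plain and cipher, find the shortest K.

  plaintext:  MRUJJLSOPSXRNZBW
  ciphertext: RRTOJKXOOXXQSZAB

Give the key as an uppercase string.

FAZ

  i= 0: R-M =  5 → F
  i= 1: R-R =  0 → A
  i= 2: T-U = 25 → Z
  i= 3: O-J =  5 → F
  i= 4: J-J =  0 → A
  i= 5: K-L = 25 → Z
  i= 6: X-S =  5 → F
  i= 7: O-O =  0 → A
  i= 8: O-P = 25 → Z
  i= 9: X-S =  5 → F
  i=10: X-X =  0 → A
  i=11: Q-R = 25 → Z
  i=12: S-N =  5 → F
  i=13: Z-Z =  0 → A
  i=14: A-B = 25 → Z
  i=15: B-W =  5 → F
  shifts repeat with period 3: FAZ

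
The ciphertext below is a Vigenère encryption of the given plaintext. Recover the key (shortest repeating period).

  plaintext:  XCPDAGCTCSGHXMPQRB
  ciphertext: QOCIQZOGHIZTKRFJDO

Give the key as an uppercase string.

TMNFQ

  i= 0: Q-X = 19 → T
  i= 1: O-C = 12 → M
  i= 2: C-P = 13 → N
  i= 3: I-D =  5 → F
  i= 4: Q-A = 16 → Q
  i= 5: Z-G = 19 → T
  i= 6: O-C = 12 → M
  i= 7: G-T = 13 → N
  i= 8: H-C =  5 → F
  i= 9: I-S = 16 → Q
  i=10: Z-G = 19 → T
  i=11: T-H = 12 → M
  i=12: K-X = 13 → N
  i=13: R-M =  5 → F
  i=14: F-P = 16 → Q
  i=15: J-Q = 19 → T
  i=16: D-R = 12 → M
  i=17: O-B = 13 → N
  shifts repeat with period 5: TMNFQ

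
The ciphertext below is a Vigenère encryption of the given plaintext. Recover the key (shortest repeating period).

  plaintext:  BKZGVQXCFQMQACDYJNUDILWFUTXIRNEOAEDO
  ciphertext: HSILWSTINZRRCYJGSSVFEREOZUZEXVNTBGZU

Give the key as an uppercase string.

GIJFBCW

  i= 0: H-B =  6 → G
  i= 1: S-K =  8 → I
  i= 2: I-Z =  9 → J
  i= 3: L-G =  5 → F
  i= 4: W-V =  1 → B
  i= 5: S-Q =  2 → C
  i= 6: T-X = 22 → W
  i= 7: I-C =  6 → G
  i= 8: N-F =  8 → I
  i= 9: Z-Q =  9 → J
  i=10: R-M =  5 → F
  i=11: R-Q =  1 → B
  i=12: C-A =  2 → C
  i=13: Y-C = 22 → W
  i=14: J-D =  6 → G
  i=15: G-Y =  8 → I
  i=16: S-J =  9 → J
  i=17: S-N =  5 → F
  i=18: V-U =  1 → B
  i=19: F-D =  2 → C
  i=20: E-I = 22 → W
  i=21: R-L =  6 → G
  i=22: E-W =  8 → I
  i=23: O-F =  9 → J
  i=24: Z-U =  5 → F
  i=25: U-T =  1 → B
  i=26: Z-X =  2 → C
  i=27: E-I = 22 → W
  i=28: X-R =  6 → G
  i=29: V-N =  8 → I
  i=30: N-E =  9 → J
  i=31: T-O =  5 → F
  i=32: B-A =  1 → B
  i=33: G-E =  2 → C
  i=34: Z-D = 22 → W
  i=35: U-O =  6 → G
  shifts repeat with period 7: GIJFBCW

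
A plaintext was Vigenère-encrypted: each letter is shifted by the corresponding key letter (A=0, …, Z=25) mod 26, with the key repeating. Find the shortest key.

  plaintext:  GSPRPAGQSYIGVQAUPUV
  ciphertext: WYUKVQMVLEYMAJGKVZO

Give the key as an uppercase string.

  i= 0: W-G = 16 → Q
  i= 1: Y-S =  6 → G
  i= 2: U-P =  5 → F
  i= 3: K-R = 19 → T
  i= 4: V-P =  6 → G
  i= 5: Q-A = 16 → Q
  i= 6: M-G =  6 → G
  i= 7: V-Q =  5 → F
  i= 8: L-S = 19 → T
  i= 9: E-Y =  6 → G
  i=10: Y-I = 16 → Q
  i=11: M-G =  6 → G
  i=12: A-V =  5 → F
  i=13: J-Q = 19 → T
  i=14: G-A =  6 → G
  i=15: K-U = 16 → Q
  i=16: V-P =  6 → G
  i=17: Z-U =  5 → F
  i=18: O-V = 19 → T
  shifts repeat with period 5: QGFTG

QGFTG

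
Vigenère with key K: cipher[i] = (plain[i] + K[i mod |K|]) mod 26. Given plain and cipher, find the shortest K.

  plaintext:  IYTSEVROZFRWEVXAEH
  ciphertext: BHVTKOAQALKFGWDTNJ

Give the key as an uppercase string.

TJCBG

  i= 0: B-I = 19 → T
  i= 1: H-Y =  9 → J
  i= 2: V-T =  2 → C
  i= 3: T-S =  1 → B
  i= 4: K-E =  6 → G
  i= 5: O-V = 19 → T
  i= 6: A-R =  9 → J
  i= 7: Q-O =  2 → C
  i= 8: A-Z =  1 → B
  i= 9: L-F =  6 → G
  i=10: K-R = 19 → T
  i=11: F-W =  9 → J
  i=12: G-E =  2 → C
  i=13: W-V =  1 → B
  i=14: D-X =  6 → G
  i=15: T-A = 19 → T
  i=16: N-E =  9 → J
  i=17: J-H =  2 → C
  shifts repeat with period 5: TJCBG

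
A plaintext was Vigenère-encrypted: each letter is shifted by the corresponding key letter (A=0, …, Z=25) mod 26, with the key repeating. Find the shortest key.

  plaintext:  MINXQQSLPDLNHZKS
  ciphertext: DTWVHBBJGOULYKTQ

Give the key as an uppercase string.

  i= 0: D-M = 17 → R
  i= 1: T-I = 11 → L
  i= 2: W-N =  9 → J
  i= 3: V-X = 24 → Y
  i= 4: H-Q = 17 → R
  i= 5: B-Q = 11 → L
  i= 6: B-S =  9 → J
  i= 7: J-L = 24 → Y
  i= 8: G-P = 17 → R
  i= 9: O-D = 11 → L
  i=10: U-L =  9 → J
  i=11: L-N = 24 → Y
  i=12: Y-H = 17 → R
  i=13: K-Z = 11 → L
  i=14: T-K =  9 → J
  i=15: Q-S = 24 → Y
  shifts repeat with period 4: RLJY

RLJY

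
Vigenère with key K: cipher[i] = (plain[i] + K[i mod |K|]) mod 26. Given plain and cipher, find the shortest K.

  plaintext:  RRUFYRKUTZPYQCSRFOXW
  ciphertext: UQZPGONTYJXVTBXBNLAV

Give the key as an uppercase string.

  i= 0: U-R =  3 → D
  i= 1: Q-R = 25 → Z
  i= 2: Z-U =  5 → F
  i= 3: P-F = 10 → K
  i= 4: G-Y =  8 → I
  i= 5: O-R = 23 → X
  i= 6: N-K =  3 → D
  i= 7: T-U = 25 → Z
  i= 8: Y-T =  5 → F
  i= 9: J-Z = 10 → K
  i=10: X-P =  8 → I
  i=11: V-Y = 23 → X
  i=12: T-Q =  3 → D
  i=13: B-C = 25 → Z
  i=14: X-S =  5 → F
  i=15: B-R = 10 → K
  i=16: N-F =  8 → I
  i=17: L-O = 23 → X
  i=18: A-X =  3 → D
  i=19: V-W = 25 → Z
  shifts repeat with period 6: DZFKIX

DZFKIX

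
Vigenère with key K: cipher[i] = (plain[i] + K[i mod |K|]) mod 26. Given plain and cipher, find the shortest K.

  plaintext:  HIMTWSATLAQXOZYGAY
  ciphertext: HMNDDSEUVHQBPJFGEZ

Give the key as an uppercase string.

AEBKH

  i= 0: H-H =  0 → A
  i= 1: M-I =  4 → E
  i= 2: N-M =  1 → B
  i= 3: D-T = 10 → K
  i= 4: D-W =  7 → H
  i= 5: S-S =  0 → A
  i= 6: E-A =  4 → E
  i= 7: U-T =  1 → B
  i= 8: V-L = 10 → K
  i= 9: H-A =  7 → H
  i=10: Q-Q =  0 → A
  i=11: B-X =  4 → E
  i=12: P-O =  1 → B
  i=13: J-Z = 10 → K
  i=14: F-Y =  7 → H
  i=15: G-G =  0 → A
  i=16: E-A =  4 → E
  i=17: Z-Y =  1 → B
  shifts repeat with period 5: AEBKH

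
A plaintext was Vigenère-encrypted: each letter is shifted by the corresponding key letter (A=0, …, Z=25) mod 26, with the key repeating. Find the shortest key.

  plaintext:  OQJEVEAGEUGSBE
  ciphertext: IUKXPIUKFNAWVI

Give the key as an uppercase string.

  i= 0: I-O = 20 → U
  i= 1: U-Q =  4 → E
  i= 2: K-J =  1 → B
  i= 3: X-E = 19 → T
  i= 4: P-V = 20 → U
  i= 5: I-E =  4 → E
  i= 6: U-A = 20 → U
  i= 7: K-G =  4 → E
  i= 8: F-E =  1 → B
  i= 9: N-U = 19 → T
  i=10: A-G = 20 → U
  i=11: W-S =  4 → E
  i=12: V-B = 20 → U
  i=13: I-E =  4 → E
  shifts repeat with period 6: UEBTUE

UEBTUE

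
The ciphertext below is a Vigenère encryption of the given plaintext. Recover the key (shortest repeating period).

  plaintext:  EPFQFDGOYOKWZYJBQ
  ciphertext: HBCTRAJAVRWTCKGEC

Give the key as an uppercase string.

  i= 0: H-E =  3 → D
  i= 1: B-P = 12 → M
  i= 2: C-F = 23 → X
  i= 3: T-Q =  3 → D
  i= 4: R-F = 12 → M
  i= 5: A-D = 23 → X
  i= 6: J-G =  3 → D
  i= 7: A-O = 12 → M
  i= 8: V-Y = 23 → X
  i= 9: R-O =  3 → D
  i=10: W-K = 12 → M
  i=11: T-W = 23 → X
  i=12: C-Z =  3 → D
  i=13: K-Y = 12 → M
  i=14: G-J = 23 → X
  i=15: E-B =  3 → D
  i=16: C-Q = 12 → M
  shifts repeat with period 3: DMX

DMX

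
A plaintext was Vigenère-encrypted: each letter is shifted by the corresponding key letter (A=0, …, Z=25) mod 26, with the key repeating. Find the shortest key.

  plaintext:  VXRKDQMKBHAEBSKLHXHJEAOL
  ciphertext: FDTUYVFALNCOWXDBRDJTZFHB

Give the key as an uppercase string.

  i= 0: F-V = 10 → K
  i= 1: D-X =  6 → G
  i= 2: T-R =  2 → C
  i= 3: U-K = 10 → K
  i= 4: Y-D = 21 → V
  i= 5: V-Q =  5 → F
  i= 6: F-M = 19 → T
  i= 7: A-K = 16 → Q
  i= 8: L-B = 10 → K
  i= 9: N-H =  6 → G
  i=10: C-A =  2 → C
  i=11: O-E = 10 → K
  i=12: W-B = 21 → V
  i=13: X-S =  5 → F
  i=14: D-K = 19 → T
  i=15: B-L = 16 → Q
  i=16: R-H = 10 → K
  i=17: D-X =  6 → G
  i=18: J-H =  2 → C
  i=19: T-J = 10 → K
  i=20: Z-E = 21 → V
  i=21: F-A =  5 → F
  i=22: H-O = 19 → T
  i=23: B-L = 16 → Q
  shifts repeat with period 8: KGCKVFTQ

KGCKVFTQ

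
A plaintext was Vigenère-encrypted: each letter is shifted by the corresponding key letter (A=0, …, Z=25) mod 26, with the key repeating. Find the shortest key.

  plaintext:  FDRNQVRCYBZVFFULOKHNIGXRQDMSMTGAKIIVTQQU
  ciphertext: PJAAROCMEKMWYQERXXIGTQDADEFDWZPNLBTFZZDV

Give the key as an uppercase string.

KGJNBTL

  i= 0: P-F = 10 → K
  i= 1: J-D =  6 → G
  i= 2: A-R =  9 → J
  i= 3: A-N = 13 → N
  i= 4: R-Q =  1 → B
  i= 5: O-V = 19 → T
  i= 6: C-R = 11 → L
  i= 7: M-C = 10 → K
  i= 8: E-Y =  6 → G
  i= 9: K-B =  9 → J
  i=10: M-Z = 13 → N
  i=11: W-V =  1 → B
  i=12: Y-F = 19 → T
  i=13: Q-F = 11 → L
  i=14: E-U = 10 → K
  i=15: R-L =  6 → G
  i=16: X-O =  9 → J
  i=17: X-K = 13 → N
  i=18: I-H =  1 → B
  i=19: G-N = 19 → T
  i=20: T-I = 11 → L
  i=21: Q-G = 10 → K
  i=22: D-X =  6 → G
  i=23: A-R =  9 → J
  i=24: D-Q = 13 → N
  i=25: E-D =  1 → B
  i=26: F-M = 19 → T
  i=27: D-S = 11 → L
  i=28: W-M = 10 → K
  i=29: Z-T =  6 → G
  i=30: P-G =  9 → J
  i=31: N-A = 13 → N
  i=32: L-K =  1 → B
  i=33: B-I = 19 → T
  i=34: T-I = 11 → L
  i=35: F-V = 10 → K
  i=36: Z-T =  6 → G
  i=37: Z-Q =  9 → J
  i=38: D-Q = 13 → N
  i=39: V-U =  1 → B
  shifts repeat with period 7: KGJNBTL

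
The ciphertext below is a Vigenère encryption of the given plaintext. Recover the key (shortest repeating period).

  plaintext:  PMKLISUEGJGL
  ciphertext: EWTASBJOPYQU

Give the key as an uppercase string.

PKJ

  i= 0: E-P = 15 → P
  i= 1: W-M = 10 → K
  i= 2: T-K =  9 → J
  i= 3: A-L = 15 → P
  i= 4: S-I = 10 → K
  i= 5: B-S =  9 → J
  i= 6: J-U = 15 → P
  i= 7: O-E = 10 → K
  i= 8: P-G =  9 → J
  i= 9: Y-J = 15 → P
  i=10: Q-G = 10 → K
  i=11: U-L =  9 → J
  shifts repeat with period 3: PKJ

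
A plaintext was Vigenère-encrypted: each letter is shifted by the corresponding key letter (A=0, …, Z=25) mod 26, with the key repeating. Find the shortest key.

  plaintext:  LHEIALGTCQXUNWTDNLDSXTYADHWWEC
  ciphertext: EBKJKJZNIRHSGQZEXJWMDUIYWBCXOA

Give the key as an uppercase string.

  i= 0: E-L = 19 → T
  i= 1: B-H = 20 → U
  i= 2: K-E =  6 → G
  i= 3: J-I =  1 → B
  i= 4: K-A = 10 → K
  i= 5: J-L = 24 → Y
  i= 6: Z-G = 19 → T
  i= 7: N-T = 20 → U
  i= 8: I-C =  6 → G
  i= 9: R-Q =  1 → B
  i=10: H-X = 10 → K
  i=11: S-U = 24 → Y
  i=12: G-N = 19 → T
  i=13: Q-W = 20 → U
  i=14: Z-T =  6 → G
  i=15: E-D =  1 → B
  i=16: X-N = 10 → K
  i=17: J-L = 24 → Y
  i=18: W-D = 19 → T
  i=19: M-S = 20 → U
  i=20: D-X =  6 → G
  i=21: U-T =  1 → B
  i=22: I-Y = 10 → K
  i=23: Y-A = 24 → Y
  i=24: W-D = 19 → T
  i=25: B-H = 20 → U
  i=26: C-W =  6 → G
  i=27: X-W =  1 → B
  i=28: O-E = 10 → K
  i=29: A-C = 24 → Y
  shifts repeat with period 6: TUGBKY

TUGBKY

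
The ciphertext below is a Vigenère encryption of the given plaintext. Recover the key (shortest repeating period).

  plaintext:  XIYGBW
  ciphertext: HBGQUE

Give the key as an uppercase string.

  i= 0: H-X = 10 → K
  i= 1: B-I = 19 → T
  i= 2: G-Y =  8 → I
  i= 3: Q-G = 10 → K
  i= 4: U-B = 19 → T
  i= 5: E-W =  8 → I
  shifts repeat with period 3: KTI

KTI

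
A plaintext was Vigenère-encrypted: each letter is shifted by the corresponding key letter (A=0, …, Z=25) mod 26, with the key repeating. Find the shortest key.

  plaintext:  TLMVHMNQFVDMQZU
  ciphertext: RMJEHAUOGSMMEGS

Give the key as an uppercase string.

YBXJAOH

  i= 0: R-T = 24 → Y
  i= 1: M-L =  1 → B
  i= 2: J-M = 23 → X
  i= 3: E-V =  9 → J
  i= 4: H-H =  0 → A
  i= 5: A-M = 14 → O
  i= 6: U-N =  7 → H
  i= 7: O-Q = 24 → Y
  i= 8: G-F =  1 → B
  i= 9: S-V = 23 → X
  i=10: M-D =  9 → J
  i=11: M-M =  0 → A
  i=12: E-Q = 14 → O
  i=13: G-Z =  7 → H
  i=14: S-U = 24 → Y
  shifts repeat with period 7: YBXJAOH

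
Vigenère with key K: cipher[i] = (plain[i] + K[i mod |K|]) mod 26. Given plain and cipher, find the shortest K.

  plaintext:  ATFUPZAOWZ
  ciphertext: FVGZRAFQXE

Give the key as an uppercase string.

  i= 0: F-A =  5 → F
  i= 1: V-T =  2 → C
  i= 2: G-F =  1 → B
  i= 3: Z-U =  5 → F
  i= 4: R-P =  2 → C
  i= 5: A-Z =  1 → B
  i= 6: F-A =  5 → F
  i= 7: Q-O =  2 → C
  i= 8: X-W =  1 → B
  i= 9: E-Z =  5 → F
  shifts repeat with period 3: FCB

FCB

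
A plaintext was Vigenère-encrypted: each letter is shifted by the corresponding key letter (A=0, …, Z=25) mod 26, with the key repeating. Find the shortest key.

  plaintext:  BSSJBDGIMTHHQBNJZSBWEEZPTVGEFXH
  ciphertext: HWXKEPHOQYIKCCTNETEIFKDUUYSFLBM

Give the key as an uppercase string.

GEFBDMB

  i= 0: H-B =  6 → G
  i= 1: W-S =  4 → E
  i= 2: X-S =  5 → F
  i= 3: K-J =  1 → B
  i= 4: E-B =  3 → D
  i= 5: P-D = 12 → M
  i= 6: H-G =  1 → B
  i= 7: O-I =  6 → G
  i= 8: Q-M =  4 → E
  i= 9: Y-T =  5 → F
  i=10: I-H =  1 → B
  i=11: K-H =  3 → D
  i=12: C-Q = 12 → M
  i=13: C-B =  1 → B
  i=14: T-N =  6 → G
  i=15: N-J =  4 → E
  i=16: E-Z =  5 → F
  i=17: T-S =  1 → B
  i=18: E-B =  3 → D
  i=19: I-W = 12 → M
  i=20: F-E =  1 → B
  i=21: K-E =  6 → G
  i=22: D-Z =  4 → E
  i=23: U-P =  5 → F
  i=24: U-T =  1 → B
  i=25: Y-V =  3 → D
  i=26: S-G = 12 → M
  i=27: F-E =  1 → B
  i=28: L-F =  6 → G
  i=29: B-X =  4 → E
  i=30: M-H =  5 → F
  shifts repeat with period 7: GEFBDMB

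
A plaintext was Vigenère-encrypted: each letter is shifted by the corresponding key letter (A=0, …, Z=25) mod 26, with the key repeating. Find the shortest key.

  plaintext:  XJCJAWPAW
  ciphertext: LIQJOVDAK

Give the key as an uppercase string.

  i= 0: L-X = 14 → O
  i= 1: I-J = 25 → Z
  i= 2: Q-C = 14 → O
  i= 3: J-J =  0 → A
  i= 4: O-A = 14 → O
  i= 5: V-W = 25 → Z
  i= 6: D-P = 14 → O
  i= 7: A-A =  0 → A
  i= 8: K-W = 14 → O
  shifts repeat with period 4: OZOA

OZOA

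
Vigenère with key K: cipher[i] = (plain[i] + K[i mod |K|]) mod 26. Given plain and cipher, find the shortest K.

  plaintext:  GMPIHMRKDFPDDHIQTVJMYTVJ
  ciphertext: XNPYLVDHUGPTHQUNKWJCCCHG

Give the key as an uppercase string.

RBAQEJMX

  i= 0: X-G = 17 → R
  i= 1: N-M =  1 → B
  i= 2: P-P =  0 → A
  i= 3: Y-I = 16 → Q
  i= 4: L-H =  4 → E
  i= 5: V-M =  9 → J
  i= 6: D-R = 12 → M
  i= 7: H-K = 23 → X
  i= 8: U-D = 17 → R
  i= 9: G-F =  1 → B
  i=10: P-P =  0 → A
  i=11: T-D = 16 → Q
  i=12: H-D =  4 → E
  i=13: Q-H =  9 → J
  i=14: U-I = 12 → M
  i=15: N-Q = 23 → X
  i=16: K-T = 17 → R
  i=17: W-V =  1 → B
  i=18: J-J =  0 → A
  i=19: C-M = 16 → Q
  i=20: C-Y =  4 → E
  i=21: C-T =  9 → J
  i=22: H-V = 12 → M
  i=23: G-J = 23 → X
  shifts repeat with period 8: RBAQEJMX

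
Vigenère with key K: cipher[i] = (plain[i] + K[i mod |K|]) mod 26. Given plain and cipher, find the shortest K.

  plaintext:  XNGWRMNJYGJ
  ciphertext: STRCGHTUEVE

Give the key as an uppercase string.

VGLGP

  i= 0: S-X = 21 → V
  i= 1: T-N =  6 → G
  i= 2: R-G = 11 → L
  i= 3: C-W =  6 → G
  i= 4: G-R = 15 → P
  i= 5: H-M = 21 → V
  i= 6: T-N =  6 → G
  i= 7: U-J = 11 → L
  i= 8: E-Y =  6 → G
  i= 9: V-G = 15 → P
  i=10: E-J = 21 → V
  shifts repeat with period 5: VGLGP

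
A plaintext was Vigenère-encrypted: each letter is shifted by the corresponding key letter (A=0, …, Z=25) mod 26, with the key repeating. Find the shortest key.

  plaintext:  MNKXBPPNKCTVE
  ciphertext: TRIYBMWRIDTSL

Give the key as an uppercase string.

  i= 0: T-M =  7 → H
  i= 1: R-N =  4 → E
  i= 2: I-K = 24 → Y
  i= 3: Y-X =  1 → B
  i= 4: B-B =  0 → A
  i= 5: M-P = 23 → X
  i= 6: W-P =  7 → H
  i= 7: R-N =  4 → E
  i= 8: I-K = 24 → Y
  i= 9: D-C =  1 → B
  i=10: T-T =  0 → A
  i=11: S-V = 23 → X
  i=12: L-E =  7 → H
  shifts repeat with period 6: HEYBAX

HEYBAX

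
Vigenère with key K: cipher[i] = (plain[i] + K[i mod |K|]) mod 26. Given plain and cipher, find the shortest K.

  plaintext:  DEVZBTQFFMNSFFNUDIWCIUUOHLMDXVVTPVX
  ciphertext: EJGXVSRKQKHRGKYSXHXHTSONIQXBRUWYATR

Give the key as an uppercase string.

  i= 0: E-D =  1 → B
  i= 1: J-E =  5 → F
  i= 2: G-V = 11 → L
  i= 3: X-Z = 24 → Y
  i= 4: V-B = 20 → U
  i= 5: S-T = 25 → Z
  i= 6: R-Q =  1 → B
  i= 7: K-F =  5 → F
  i= 8: Q-F = 11 → L
  i= 9: K-M = 24 → Y
  i=10: H-N = 20 → U
  i=11: R-S = 25 → Z
  i=12: G-F =  1 → B
  i=13: K-F =  5 → F
  i=14: Y-N = 11 → L
  i=15: S-U = 24 → Y
  i=16: X-D = 20 → U
  i=17: H-I = 25 → Z
  i=18: X-W =  1 → B
  i=19: H-C =  5 → F
  i=20: T-I = 11 → L
  i=21: S-U = 24 → Y
  i=22: O-U = 20 → U
  i=23: N-O = 25 → Z
  i=24: I-H =  1 → B
  i=25: Q-L =  5 → F
  i=26: X-M = 11 → L
  i=27: B-D = 24 → Y
  i=28: R-X = 20 → U
  i=29: U-V = 25 → Z
  i=30: W-V =  1 → B
  i=31: Y-T =  5 → F
  i=32: A-P = 11 → L
  i=33: T-V = 24 → Y
  i=34: R-X = 20 → U
  shifts repeat with period 6: BFLYUZ

BFLYUZ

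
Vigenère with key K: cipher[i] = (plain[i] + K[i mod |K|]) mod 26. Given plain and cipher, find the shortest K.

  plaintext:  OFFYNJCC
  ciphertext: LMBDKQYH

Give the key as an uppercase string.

XHWF

  i= 0: L-O = 23 → X
  i= 1: M-F =  7 → H
  i= 2: B-F = 22 → W
  i= 3: D-Y =  5 → F
  i= 4: K-N = 23 → X
  i= 5: Q-J =  7 → H
  i= 6: Y-C = 22 → W
  i= 7: H-C =  5 → F
  shifts repeat with period 4: XHWF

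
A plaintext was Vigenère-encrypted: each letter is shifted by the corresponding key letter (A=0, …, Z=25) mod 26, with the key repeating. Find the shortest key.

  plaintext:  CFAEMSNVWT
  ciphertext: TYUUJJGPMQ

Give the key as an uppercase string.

  i= 0: T-C = 17 → R
  i= 1: Y-F = 19 → T
  i= 2: U-A = 20 → U
  i= 3: U-E = 16 → Q
  i= 4: J-M = 23 → X
  i= 5: J-S = 17 → R
  i= 6: G-N = 19 → T
  i= 7: P-V = 20 → U
  i= 8: M-W = 16 → Q
  i= 9: Q-T = 23 → X
  shifts repeat with period 5: RTUQX

RTUQX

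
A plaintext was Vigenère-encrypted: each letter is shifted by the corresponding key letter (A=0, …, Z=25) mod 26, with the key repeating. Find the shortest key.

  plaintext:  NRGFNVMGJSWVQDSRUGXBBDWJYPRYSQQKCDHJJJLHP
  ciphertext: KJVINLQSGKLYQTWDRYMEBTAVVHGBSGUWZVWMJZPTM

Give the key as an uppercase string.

XSPDAQEM

  i= 0: K-N = 23 → X
  i= 1: J-R = 18 → S
  i= 2: V-G = 15 → P
  i= 3: I-F =  3 → D
  i= 4: N-N =  0 → A
  i= 5: L-V = 16 → Q
  i= 6: Q-M =  4 → E
  i= 7: S-G = 12 → M
  i= 8: G-J = 23 → X
  i= 9: K-S = 18 → S
  i=10: L-W = 15 → P
  i=11: Y-V =  3 → D
  i=12: Q-Q =  0 → A
  i=13: T-D = 16 → Q
  i=14: W-S =  4 → E
  i=15: D-R = 12 → M
  i=16: R-U = 23 → X
  i=17: Y-G = 18 → S
  i=18: M-X = 15 → P
  i=19: E-B =  3 → D
  i=20: B-B =  0 → A
  i=21: T-D = 16 → Q
  i=22: A-W =  4 → E
  i=23: V-J = 12 → M
  i=24: V-Y = 23 → X
  i=25: H-P = 18 → S
  i=26: G-R = 15 → P
  i=27: B-Y =  3 → D
  i=28: S-S =  0 → A
  i=29: G-Q = 16 → Q
  i=30: U-Q =  4 → E
  i=31: W-K = 12 → M
  i=32: Z-C = 23 → X
  i=33: V-D = 18 → S
  i=34: W-H = 15 → P
  i=35: M-J =  3 → D
  i=36: J-J =  0 → A
  i=37: Z-J = 16 → Q
  i=38: P-L =  4 → E
  i=39: T-H = 12 → M
  i=40: M-P = 23 → X
  shifts repeat with period 8: XSPDAQEM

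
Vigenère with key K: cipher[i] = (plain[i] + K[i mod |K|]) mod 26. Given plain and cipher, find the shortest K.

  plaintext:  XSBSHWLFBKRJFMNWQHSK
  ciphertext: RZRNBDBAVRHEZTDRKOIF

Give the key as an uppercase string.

  i= 0: R-X = 20 → U
  i= 1: Z-S =  7 → H
  i= 2: R-B = 16 → Q
  i= 3: N-S = 21 → V
  i= 4: B-H = 20 → U
  i= 5: D-W =  7 → H
  i= 6: B-L = 16 → Q
  i= 7: A-F = 21 → V
  i= 8: V-B = 20 → U
  i= 9: R-K =  7 → H
  i=10: H-R = 16 → Q
  i=11: E-J = 21 → V
  i=12: Z-F = 20 → U
  i=13: T-M =  7 → H
  i=14: D-N = 16 → Q
  i=15: R-W = 21 → V
  i=16: K-Q = 20 → U
  i=17: O-H =  7 → H
  i=18: I-S = 16 → Q
  i=19: F-K = 21 → V
  shifts repeat with period 4: UHQV

UHQV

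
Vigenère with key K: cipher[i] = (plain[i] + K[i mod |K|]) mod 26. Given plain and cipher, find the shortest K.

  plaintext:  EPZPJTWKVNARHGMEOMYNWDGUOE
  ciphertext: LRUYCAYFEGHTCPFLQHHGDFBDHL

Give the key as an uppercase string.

  i= 0: L-E =  7 → H
  i= 1: R-P =  2 → C
  i= 2: U-Z = 21 → V
  i= 3: Y-P =  9 → J
  i= 4: C-J = 19 → T
  i= 5: A-T =  7 → H
  i= 6: Y-W =  2 → C
  i= 7: F-K = 21 → V
  i= 8: E-V =  9 → J
  i= 9: G-N = 19 → T
  i=10: H-A =  7 → H
  i=11: T-R =  2 → C
  i=12: C-H = 21 → V
  i=13: P-G =  9 → J
  i=14: F-M = 19 → T
  i=15: L-E =  7 → H
  i=16: Q-O =  2 → C
  i=17: H-M = 21 → V
  i=18: H-Y =  9 → J
  i=19: G-N = 19 → T
  i=20: D-W =  7 → H
  i=21: F-D =  2 → C
  i=22: B-G = 21 → V
  i=23: D-U =  9 → J
  i=24: H-O = 19 → T
  i=25: L-E =  7 → H
  shifts repeat with period 5: HCVJT

HCVJT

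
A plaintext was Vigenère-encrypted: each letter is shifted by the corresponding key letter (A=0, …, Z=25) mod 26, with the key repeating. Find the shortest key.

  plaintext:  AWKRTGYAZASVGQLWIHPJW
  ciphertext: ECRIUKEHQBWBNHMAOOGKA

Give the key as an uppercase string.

  i= 0: E-A =  4 → E
  i= 1: C-W =  6 → G
  i= 2: R-K =  7 → H
  i= 3: I-R = 17 → R
  i= 4: U-T =  1 → B
  i= 5: K-G =  4 → E
  i= 6: E-Y =  6 → G
  i= 7: H-A =  7 → H
  i= 8: Q-Z = 17 → R
  i= 9: B-A =  1 → B
  i=10: W-S =  4 → E
  i=11: B-V =  6 → G
  i=12: N-G =  7 → H
  i=13: H-Q = 17 → R
  i=14: M-L =  1 → B
  i=15: A-W =  4 → E
  i=16: O-I =  6 → G
  i=17: O-H =  7 → H
  i=18: G-P = 17 → R
  i=19: K-J =  1 → B
  i=20: A-W =  4 → E
  shifts repeat with period 5: EGHRB

EGHRB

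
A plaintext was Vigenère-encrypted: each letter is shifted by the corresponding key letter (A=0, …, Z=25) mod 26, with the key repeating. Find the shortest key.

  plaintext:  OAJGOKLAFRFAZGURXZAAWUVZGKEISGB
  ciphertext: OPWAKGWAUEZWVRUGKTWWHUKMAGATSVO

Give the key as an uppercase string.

APNUWWL

  i= 0: O-O =  0 → A
  i= 1: P-A = 15 → P
  i= 2: W-J = 13 → N
  i= 3: A-G = 20 → U
  i= 4: K-O = 22 → W
  i= 5: G-K = 22 → W
  i= 6: W-L = 11 → L
  i= 7: A-A =  0 → A
  i= 8: U-F = 15 → P
  i= 9: E-R = 13 → N
  i=10: Z-F = 20 → U
  i=11: W-A = 22 → W
  i=12: V-Z = 22 → W
  i=13: R-G = 11 → L
  i=14: U-U =  0 → A
  i=15: G-R = 15 → P
  i=16: K-X = 13 → N
  i=17: T-Z = 20 → U
  i=18: W-A = 22 → W
  i=19: W-A = 22 → W
  i=20: H-W = 11 → L
  i=21: U-U =  0 → A
  i=22: K-V = 15 → P
  i=23: M-Z = 13 → N
  i=24: A-G = 20 → U
  i=25: G-K = 22 → W
  i=26: A-E = 22 → W
  i=27: T-I = 11 → L
  i=28: S-S =  0 → A
  i=29: V-G = 15 → P
  i=30: O-B = 13 → N
  shifts repeat with period 7: APNUWWL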